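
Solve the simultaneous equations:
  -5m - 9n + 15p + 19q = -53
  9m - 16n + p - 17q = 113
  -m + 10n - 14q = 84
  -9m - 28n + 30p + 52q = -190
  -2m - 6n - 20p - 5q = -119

m = 6, n = 2, p = 6, q = -5

Row-reduce the augmented matrix:
R1 ← R1 / (-5).
R2 ← R2 − 9·R1.
R3 ← R3 + 1·R1.
R4 ← R4 + 9·R1.
R5 ← R5 + 2·R1.
R2 ← R2 / (-161/5).
R1 ← R1 − 9/5·R2.
R3 ← R3 − 59/5·R2.
R4 ← R4 + 59/5·R2.
R5 ← R5 + 12/5·R2.
R3 ← R3 / (167/23).
R1 ← R1 + 33/23·R3.
R2 ← R2 + 20/23·R3.
R4 ← R4 + 167/23·R3.
R5 ← R5 + 646/23·R3.
Swap R4 and R5.
R4 ← R4 / (-68217/1169).
R1 ← R1 + 5974/1169·R4.
R2 ← R2 + 2234/1169·R4.
R3 ← R3 + 1851/1169·R4.
R5 reduces to 0 = 0, so the extra equation is consistent.
Reading off the reduced rows gives m = 6, n = 2, p = 6, q = -5.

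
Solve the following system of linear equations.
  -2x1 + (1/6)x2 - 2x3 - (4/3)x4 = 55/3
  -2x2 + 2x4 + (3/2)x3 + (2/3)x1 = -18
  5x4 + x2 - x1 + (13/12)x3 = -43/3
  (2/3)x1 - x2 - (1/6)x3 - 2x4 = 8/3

Row-reduce:
R1 ← R1 / (-2).
R2 ← R2 − 2/3·R1.
R3 ← R3 + 1·R1.
R4 ← R4 − 2/3·R1.
R2 ← R2 / (-35/18).
R1 ← R1 + 1/12·R2.
R3 ← R3 − 11/12·R2.
R4 ← R4 + 17/18·R2.
R3 ← R3 / (52/21).
R1 ← R1 − 27/28·R3.
R2 ← R2 + 3/7·R3.
R4 ← R4 + 26/21·R3.
Rank is 3 with 4 unknowns, leaving x4 free.

infinitely many solutions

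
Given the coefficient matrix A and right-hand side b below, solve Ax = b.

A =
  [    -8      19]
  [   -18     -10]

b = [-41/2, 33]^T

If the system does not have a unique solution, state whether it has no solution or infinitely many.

x_1 = -1, x_2 = -3/2

Row-reduce the augmented matrix:
R1 ← R1 / (-8).
R2 ← R2 + 18·R1.
R2 ← R2 / (-211/4).
R1 ← R1 + 19/8·R2.
Reading off the reduced rows gives x_1 = -1, x_2 = -3/2.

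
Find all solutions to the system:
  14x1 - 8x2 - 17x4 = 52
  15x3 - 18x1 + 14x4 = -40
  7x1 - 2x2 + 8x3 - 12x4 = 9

infinitely many solutions

Row-reduce:
R1 ← R1 / (14).
R2 ← R2 + 18·R1.
R3 ← R3 − 7·R1.
R2 ← R2 / (-72/7).
R1 ← R1 + 4/7·R2.
R3 ← R3 − 2·R2.
R3 ← R3 / (131/12).
R1 ← R1 + 5/6·R3.
R2 ← R2 + 35/24·R3.
Rank is 3 with 4 unknowns, leaving x4 free.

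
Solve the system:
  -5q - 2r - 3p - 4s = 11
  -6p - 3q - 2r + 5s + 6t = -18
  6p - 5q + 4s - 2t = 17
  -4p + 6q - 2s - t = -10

infinitely many solutions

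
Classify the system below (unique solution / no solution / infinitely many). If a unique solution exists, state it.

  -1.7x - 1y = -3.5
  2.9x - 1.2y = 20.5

x = 5, y = -5

From equation 1: y = 7/2 − 17/10·x.
Substitute into equation 2 and solve: x = 5.
Then y = -5.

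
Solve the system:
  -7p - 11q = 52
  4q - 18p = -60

p = 2, q = -6

Row-reduce the augmented matrix:
R1 ← R1 / (-7).
R2 ← R2 + 18·R1.
R2 ← R2 / (226/7).
R1 ← R1 − 11/7·R2.
Reading off the reduced rows gives p = 2, q = -6.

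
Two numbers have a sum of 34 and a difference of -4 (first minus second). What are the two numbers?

first number: 15, second number: 19

Let x = first number, y = second number.
  x + y = 34
  x - y = -4
Row-reduce the augmented matrix:
R2 ← R2 − 1·R1.
R2 ← R2 / (-2).
R1 ← R1 − 1·R2.
Reading off the reduced rows gives x = 15, y = 19.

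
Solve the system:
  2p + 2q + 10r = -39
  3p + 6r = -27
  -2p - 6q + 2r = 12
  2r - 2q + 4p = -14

Row-reduce:
R1 ← R1 / (2).
R2 ← R2 − 3·R1.
R3 ← R3 + 2·R1.
R4 ← R4 − 4·R1.
R2 ← R2 / (-3).
R1 ← R1 − 1·R2.
R3 ← R3 + 4·R2.
R4 ← R4 + 6·R2.
R3 ← R3 / (24).
R1 ← R1 − 2·R3.
R2 ← R2 − 3·R3.
Row 4 reduces to 0 = 1, a contradiction. The system is inconsistent.

no solution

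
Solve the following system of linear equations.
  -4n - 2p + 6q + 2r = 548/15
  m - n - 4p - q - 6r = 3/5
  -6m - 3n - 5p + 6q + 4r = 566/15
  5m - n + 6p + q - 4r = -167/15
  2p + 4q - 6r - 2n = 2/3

Row-reduce the augmented matrix:
Swap R1 and R2.
R3 ← R3 + 6·R1.
R4 ← R4 − 5·R1.
R2 ← R2 / (-4).
R1 ← R1 + 1·R2.
R3 ← R3 + 9·R2.
R4 ← R4 − 4·R2.
R5 ← R5 + 2·R2.
R3 ← R3 / (-49/2).
R1 ← R1 + 7/2·R3.
R2 ← R2 − 1/2·R3.
R4 ← R4 − 24·R3.
R5 ← R5 − 3·R3.
R4 ← R4 / (-60/49).
R1 ← R1 + 4/7·R4.
R2 ← R2 + 87/49·R4.
R3 ← R3 − 27/49·R4.
R5 ← R5 + 32/49·R4.
R5 ← R5 / (-22/3).
R1 ← R1 − 7/3·R5.
R2 ← R2 − 10·R5.
R3 ← R3 + 2·R5.
R4 ← R4 − 19/3·R5.
Reading off the reduced rows gives m = 4/3, n = -12/5, p = -8/3, q = 3, r = 9/5.

m = 4/3, n = -12/5, p = -8/3, q = 3, r = 9/5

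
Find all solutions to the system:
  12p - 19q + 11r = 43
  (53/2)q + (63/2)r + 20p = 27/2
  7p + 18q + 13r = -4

infinitely many solutions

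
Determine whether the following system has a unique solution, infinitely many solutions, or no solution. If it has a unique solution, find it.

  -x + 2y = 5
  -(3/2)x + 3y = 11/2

no solution

Row-reduce:
R1 ← R1 / (-1).
R2 ← R2 + 3/2·R1.
Row 2 reduces to 0 = -2, a contradiction. The system is inconsistent.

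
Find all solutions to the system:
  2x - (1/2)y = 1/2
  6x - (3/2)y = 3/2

infinitely many solutions

Row-reduce:
R1 ← R1 / (2).
R2 ← R2 − 6·R1.
Rank is 1 with 2 unknowns, leaving y free.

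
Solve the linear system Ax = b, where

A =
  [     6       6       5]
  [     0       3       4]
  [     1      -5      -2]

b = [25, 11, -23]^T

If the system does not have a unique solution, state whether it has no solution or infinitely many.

x_1 = 0, x_2 = 5, x_3 = -1

Row-reduce the augmented matrix:
R1 ← R1 / (6).
R3 ← R3 − 1·R1.
R2 ← R2 / (3).
R1 ← R1 − 1·R2.
R3 ← R3 + 6·R2.
R3 ← R3 / (31/6).
R1 ← R1 + 1/2·R3.
R2 ← R2 − 4/3·R3.
Reading off the reduced rows gives x_1 = 0, x_2 = 5, x_3 = -1.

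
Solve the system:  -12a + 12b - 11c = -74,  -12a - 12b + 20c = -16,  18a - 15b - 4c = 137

Row-reduce the augmented matrix:
R1 ← R1 / (-12).
R2 ← R2 + 12·R1.
R3 ← R3 − 18·R1.
R2 ← R2 / (-24).
R1 ← R1 + 1·R2.
R3 ← R3 − 3·R2.
R3 ← R3 / (-133/8).
R1 ← R1 + 3/8·R3.
R2 ← R2 + 31/24·R3.
Reading off the reduced rows gives a = 3, b = -5, c = -2.

a = 3, b = -5, c = -2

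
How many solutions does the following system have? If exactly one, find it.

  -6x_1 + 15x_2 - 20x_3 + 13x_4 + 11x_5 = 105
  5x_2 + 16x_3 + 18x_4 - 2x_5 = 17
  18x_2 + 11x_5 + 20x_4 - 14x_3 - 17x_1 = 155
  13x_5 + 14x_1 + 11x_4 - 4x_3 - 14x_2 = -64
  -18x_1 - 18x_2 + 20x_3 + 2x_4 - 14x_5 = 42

Row-reduce the augmented matrix:
R1 ← R1 / (-6).
R3 ← R3 + 17·R1.
R4 ← R4 − 14·R1.
R5 ← R5 + 18·R1.
R2 ← R2 / (5).
R1 ← R1 + 5/2·R2.
R3 ← R3 + 49/2·R2.
R4 ← R4 − 21·R2.
R5 ← R5 + 63·R2.
R3 ← R3 / (1816/15).
R1 ← R1 − 34/3·R3.
R2 ← R2 − 16/5·R3.
R4 ← R4 + 1768/15·R3.
R5 ← R5 − 1408/5·R3.
R4 ← R4 / (15987/454).
R1 ← R1 − 277/1816·R4.
R2 ← R2 − 389/227·R4.
R3 ← R3 − 2141/3632·R4.
R5 ← R5 − 5403/227·R4.
R5 ← R5 / (-77758/5329).
R1 ← R1 + 1688/15987·R5.
R2 ← R2 + 7652/15987·R5.
R3 ← R3 + 17491/31974·R5.
R4 ← R4 − 8123/15987·R5.
Reading off the reduced rows gives x_1 = -4, x_2 = 1, x_3 = -3, x_4 = 3, x_5 = -3.

x_1 = -4, x_2 = 1, x_3 = -3, x_4 = 3, x_5 = -3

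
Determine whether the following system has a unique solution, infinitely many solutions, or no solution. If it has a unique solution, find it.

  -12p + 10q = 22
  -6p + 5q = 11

infinitely many solutions

Row-reduce:
R1 ← R1 / (-12).
R2 ← R2 + 6·R1.
Rank is 1 with 2 unknowns, leaving q free.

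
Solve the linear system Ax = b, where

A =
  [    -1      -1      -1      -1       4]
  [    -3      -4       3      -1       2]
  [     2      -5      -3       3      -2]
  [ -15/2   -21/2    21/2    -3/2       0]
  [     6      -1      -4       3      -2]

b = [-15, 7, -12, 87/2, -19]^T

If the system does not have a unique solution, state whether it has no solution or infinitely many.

infinitely many solutions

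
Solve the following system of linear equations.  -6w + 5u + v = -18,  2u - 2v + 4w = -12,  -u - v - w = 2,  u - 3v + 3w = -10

u = -4, v = 2, w = 0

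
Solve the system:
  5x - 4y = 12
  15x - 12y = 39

no solution

Row-reduce:
R1 ← R1 / (5).
R2 ← R2 − 15·R1.
Row 2 reduces to 0 = 3, a contradiction. The system is inconsistent.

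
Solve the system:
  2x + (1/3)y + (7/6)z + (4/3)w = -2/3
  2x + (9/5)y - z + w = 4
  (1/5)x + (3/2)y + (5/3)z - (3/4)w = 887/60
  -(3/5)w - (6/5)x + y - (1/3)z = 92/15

x = 1, y = 5, z = 2, w = -5

Row-reduce the augmented matrix:
R1 ← R1 / (2).
R2 ← R2 − 2·R1.
R3 ← R3 − 1/5·R1.
R4 ← R4 + 6/5·R1.
R2 ← R2 / (22/15).
R1 ← R1 − 1/6·R2.
R3 ← R3 − 22/15·R2.
R4 ← R4 − 6/5·R2.
R3 ← R3 / (223/60).
R1 ← R1 − 73/88·R3.
R2 ← R2 + 65/44·R3.
R4 ← R4 − 353/165·R3.
R4 ← R4 / (9681/12265).
R1 ← R1 − 16235/19624·R4.
R2 ← R2 + 4375/9812·R4.
R3 ← R3 + 33/223·R4.
Reading off the reduced rows gives x = 1, y = 5, z = 2, w = -5.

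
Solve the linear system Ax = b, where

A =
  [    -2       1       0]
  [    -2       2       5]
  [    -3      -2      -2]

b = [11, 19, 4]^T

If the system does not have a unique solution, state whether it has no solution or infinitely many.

x_1 = -4, x_2 = 3, x_3 = 1

Row-reduce the augmented matrix:
R1 ← R1 / (-2).
R2 ← R2 + 2·R1.
R3 ← R3 + 3·R1.
R1 ← R1 + 1/2·R2.
R3 ← R3 + 7/2·R2.
R3 ← R3 / (31/2).
R1 ← R1 − 5/2·R3.
R2 ← R2 − 5·R3.
Reading off the reduced rows gives x_1 = -4, x_2 = 3, x_3 = 1.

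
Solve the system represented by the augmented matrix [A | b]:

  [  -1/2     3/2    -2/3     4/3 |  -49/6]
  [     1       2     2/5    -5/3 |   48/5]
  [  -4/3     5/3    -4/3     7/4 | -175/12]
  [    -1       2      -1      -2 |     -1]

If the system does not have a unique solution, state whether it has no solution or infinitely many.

x_1 = 3, x_2 = 0, x_3 = 4, x_4 = -3

Row-reduce the augmented matrix:
R1 ← R1 / (-1/2).
R2 ← R2 − 1·R1.
R3 ← R3 + 4/3·R1.
R4 ← R4 + 1·R1.
R2 ← R2 / (5).
R1 ← R1 + 3·R2.
R3 ← R3 + 7/3·R2.
R4 ← R4 + 1·R2.
R3 ← R3 / (2/225).
R1 ← R1 − 58/75·R3.
R2 ← R2 + 14/75·R3.
R4 ← R4 − 11/75·R3.
R4 ← R4 / (141/8).
R1 ← R1 − 1373/12·R4.
R2 ← R2 + 335/12·R4.
R3 ← R3 + 1205/8·R4.
Reading off the reduced rows gives x_1 = 3, x_2 = 0, x_3 = 4, x_4 = -3.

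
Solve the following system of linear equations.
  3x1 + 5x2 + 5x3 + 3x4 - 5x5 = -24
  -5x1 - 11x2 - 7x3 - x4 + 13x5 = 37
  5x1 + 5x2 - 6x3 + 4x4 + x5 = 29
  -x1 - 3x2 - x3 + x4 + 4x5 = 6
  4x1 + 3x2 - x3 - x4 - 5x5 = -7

no solution

Row-reduce:
R1 ← R1 / (3).
R2 ← R2 + 5·R1.
R3 ← R3 − 5·R1.
R4 ← R4 + 1·R1.
R5 ← R5 − 4·R1.
R2 ← R2 / (-8/3).
R1 ← R1 − 5/3·R2.
R3 ← R3 + 10/3·R2.
R4 ← R4 + 4/3·R2.
R5 ← R5 + 11/3·R2.
R3 ← R3 / (-16).
R1 ← R1 − 5/2·R3.
R2 ← R2 + 1/2·R3.
R5 ← R5 + 19/2·R3.
Swap R4 and R5.
R4 ← R4 / (-111/16).
R1 ← R1 − 41/16·R4.
R2 ← R2 + 21/16·R4.
R3 ← R3 − 3/8·R4.
Row 5 reduces to 0 = -1/2, a contradiction. The system is inconsistent.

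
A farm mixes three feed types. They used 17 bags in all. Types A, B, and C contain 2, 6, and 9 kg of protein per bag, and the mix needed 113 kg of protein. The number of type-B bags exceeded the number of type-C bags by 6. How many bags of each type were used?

type-A bags: 1, type-B bags: 11, type-C bags: 5

Let a = type-A bags, b = type-B bags, c = type-C bags.
  a + b + c = 17
  6b + 9c + 2a = 113
  b - c = 6
Row-reduce the augmented matrix:
R2 ← R2 − 2·R1.
R2 ← R2 / (4).
R1 ← R1 − 1·R2.
R3 ← R3 − 1·R2.
R3 ← R3 / (-11/4).
R1 ← R1 + 3/4·R3.
R2 ← R2 − 7/4·R3.
Reading off the reduced rows gives a = 1, b = 11, c = 5.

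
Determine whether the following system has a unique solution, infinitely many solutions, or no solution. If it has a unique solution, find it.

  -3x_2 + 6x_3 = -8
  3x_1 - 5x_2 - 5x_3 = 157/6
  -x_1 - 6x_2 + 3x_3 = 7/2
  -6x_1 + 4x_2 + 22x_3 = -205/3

x_1 = 3/2, x_2 = -2, x_3 = -7/3

Row-reduce the augmented matrix:
Swap R1 and R2.
R1 ← R1 / (3).
R3 ← R3 + 1·R1.
R4 ← R4 + 6·R1.
R2 ← R2 / (-3).
R1 ← R1 + 5/3·R2.
R3 ← R3 + 23/3·R2.
R4 ← R4 + 6·R2.
R3 ← R3 / (-14).
R1 ← R1 + 5·R3.
R2 ← R2 + 2·R3.
R4 reduces to 0 = 0, so the extra equation is consistent.
Reading off the reduced rows gives x_1 = 3/2, x_2 = -2, x_3 = -7/3.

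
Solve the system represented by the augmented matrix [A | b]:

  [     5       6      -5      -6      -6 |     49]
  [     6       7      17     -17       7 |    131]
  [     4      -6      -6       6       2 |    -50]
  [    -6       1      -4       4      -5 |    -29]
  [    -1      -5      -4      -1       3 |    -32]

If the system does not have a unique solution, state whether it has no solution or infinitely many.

Row-reduce:
R1 ← R1 / (5).
R2 ← R2 − 6·R1.
R3 ← R3 − 4·R1.
R4 ← R4 + 6·R1.
R5 ← R5 + 1·R1.
R2 ← R2 / (-1/5).
R1 ← R1 − 6/5·R2.
R3 ← R3 + 54/5·R2.
R4 ← R4 − 41/5·R2.
R5 ← R5 + 19/5·R2.
R3 ← R3 / (-1244).
R1 ← R1 − 137·R3.
R2 ← R2 + 115·R3.
R4 ← R4 − 933·R3.
R5 ← R5 + 442·R3.
Swap R4 and R5.
R4 ← R4 / (-2446/311).
R1 ← R1 + 165/311·R4.
R2 ← R2 + 286/311·R4.
R3 ← R3 + 135/311·R4.
Row 5 reduces to 0 = -1, a contradiction. The system is inconsistent.

no solution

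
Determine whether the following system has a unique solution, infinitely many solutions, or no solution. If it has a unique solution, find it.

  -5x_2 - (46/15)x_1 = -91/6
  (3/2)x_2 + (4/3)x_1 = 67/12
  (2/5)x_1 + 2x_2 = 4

x_1 = 5/2, x_2 = 3/2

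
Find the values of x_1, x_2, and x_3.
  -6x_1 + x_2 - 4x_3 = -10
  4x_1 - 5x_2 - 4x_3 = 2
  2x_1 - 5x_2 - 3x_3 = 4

x_1 = 0, x_2 = -2, x_3 = 2

Row-reduce the augmented matrix:
R1 ← R1 / (-6).
R2 ← R2 − 4·R1.
R3 ← R3 − 2·R1.
R2 ← R2 / (-13/3).
R1 ← R1 + 1/6·R2.
R3 ← R3 + 14/3·R2.
R3 ← R3 / (37/13).
R1 ← R1 − 12/13·R3.
R2 ← R2 − 20/13·R3.
Reading off the reduced rows gives x_1 = 0, x_2 = -2, x_3 = 2.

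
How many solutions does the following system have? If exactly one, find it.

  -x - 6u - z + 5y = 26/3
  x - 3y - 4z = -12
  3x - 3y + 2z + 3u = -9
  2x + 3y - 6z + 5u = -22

Row-reduce the augmented matrix:
R1 ← R1 / (-1).
R2 ← R2 − 1·R1.
R3 ← R3 − 3·R1.
R4 ← R4 − 2·R1.
R2 ← R2 / (2).
R1 ← R1 + 5·R2.
R3 ← R3 − 12·R2.
R4 ← R4 − 13·R2.
R3 ← R3 / (29).
R1 ← R1 + 23/2·R3.
R2 ← R2 + 5/2·R3.
R4 ← R4 − 49/2·R3.
R4 ← R4 / (827/58).
R1 ← R1 + 39/58·R4.
R2 ← R2 + 69/58·R4.
R3 ← R3 − 21/29·R4.
Reading off the reduced rows gives x = -3, y = 1/3, z = 2, u = -1.

x = -3, y = 1/3, z = 2, u = -1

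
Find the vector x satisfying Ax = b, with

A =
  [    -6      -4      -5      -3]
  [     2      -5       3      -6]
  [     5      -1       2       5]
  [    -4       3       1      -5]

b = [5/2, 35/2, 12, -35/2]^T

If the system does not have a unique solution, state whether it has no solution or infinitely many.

x_1 = 2, x_2 = -3, x_3 = -1/2, x_4 = 0

Row-reduce the augmented matrix:
R1 ← R1 / (-6).
R2 ← R2 − 2·R1.
R3 ← R3 − 5·R1.
R4 ← R4 + 4·R1.
R2 ← R2 / (-19/3).
R1 ← R1 − 2/3·R2.
R3 ← R3 + 13/3·R2.
R4 ← R4 − 17/3·R2.
R3 ← R3 / (-117/38).
R1 ← R1 − 37/38·R3.
R2 ← R2 + 4/19·R3.
R4 ← R4 − 105/19·R3.
R4 ← R4 / (149/39).
R1 ← R1 − 242/117·R4.
R2 ← R2 − 71/117·R4.
R3 ← R3 + 277/117·R4.
Reading off the reduced rows gives x_1 = 2, x_2 = -3, x_3 = -1/2, x_4 = 0.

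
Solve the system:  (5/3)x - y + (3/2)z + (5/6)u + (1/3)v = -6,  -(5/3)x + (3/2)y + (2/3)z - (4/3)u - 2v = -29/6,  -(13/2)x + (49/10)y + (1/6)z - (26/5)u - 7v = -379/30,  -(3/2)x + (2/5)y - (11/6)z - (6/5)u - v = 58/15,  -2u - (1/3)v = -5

Row-reduce:
R1 ← R1 / (5/3).
R2 ← R2 + 5/3·R1.
R3 ← R3 + 13/2·R1.
R4 ← R4 + 3/2·R1.
R2 ← R2 / (1/2).
R1 ← R1 + 3/5·R2.
R3 ← R3 − 1·R2.
R4 ← R4 + 1/2·R2.
R3 ← R3 / (101/60).
R1 ← R1 − 7/2·R3.
R2 ← R2 − 13/3·R3.
R4 ← R4 − 101/60·R3.
Swap R4 and R5.
R4 ← R4 / (-2).
R1 ← R1 − 947/505·R4.
R2 ← R2 − 146/101·R4.
R3 ← R3 + 57/101·R4.
Row 5 reduces to 0 = 2, a contradiction. The system is inconsistent.

no solution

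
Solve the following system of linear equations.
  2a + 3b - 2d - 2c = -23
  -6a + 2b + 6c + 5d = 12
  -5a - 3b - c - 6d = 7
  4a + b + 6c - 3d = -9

a = -1, b = -5, c = 1, d = 2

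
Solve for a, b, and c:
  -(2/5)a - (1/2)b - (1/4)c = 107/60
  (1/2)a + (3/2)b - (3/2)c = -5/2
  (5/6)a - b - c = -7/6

a = -3, b = -1, c = -1/3

Row-reduce the augmented matrix:
R1 ← R1 / (-2/5).
R2 ← R2 − 1/2·R1.
R3 ← R3 − 5/6·R1.
R2 ← R2 / (7/8).
R1 ← R1 − 5/4·R2.
R3 ← R3 + 49/24·R2.
R3 ← R3 / (-23/4).
R1 ← R1 − 45/14·R3.
R2 ← R2 + 29/14·R3.
Reading off the reduced rows gives a = -3, b = -1, c = -1/3.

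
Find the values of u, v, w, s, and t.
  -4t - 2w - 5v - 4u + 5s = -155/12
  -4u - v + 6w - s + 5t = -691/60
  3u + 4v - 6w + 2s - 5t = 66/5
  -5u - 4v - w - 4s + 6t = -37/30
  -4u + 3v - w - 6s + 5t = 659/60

u = 2/3, v = 5/4, w = -3/2, s = -7/5, t = 0

Row-reduce the augmented matrix:
R1 ← R1 / (-4).
R2 ← R2 + 4·R1.
R3 ← R3 − 3·R1.
R4 ← R4 + 5·R1.
R5 ← R5 + 4·R1.
R2 ← R2 / (4).
R1 ← R1 − 5/4·R2.
R3 ← R3 − 1/4·R2.
R4 ← R4 − 9/4·R2.
R5 ← R5 − 8·R2.
R3 ← R3 / (-8).
R1 ← R1 + 2·R3.
R2 ← R2 − 2·R3.
R4 ← R4 + 3·R3.
R5 ← R5 + 15·R3.
R4 ← R4 / (-587/64).
R1 ← R1 + 29/32·R4.
R2 ← R2 − 1/32·R4.
R3 ← R3 + 49/64·R4.
R5 ← R5 + 671/64·R4.
R5 ← R5 / (-3995/1174).
R1 ← R1 + 338/587·R5.
R2 ← R2 − 165/1174·R5.
R3 ← R3 − 180/587·R5.
R4 ← R4 + 1171/1174·R5.
Reading off the reduced rows gives u = 2/3, v = 5/4, w = -3/2, s = -7/5, t = 0.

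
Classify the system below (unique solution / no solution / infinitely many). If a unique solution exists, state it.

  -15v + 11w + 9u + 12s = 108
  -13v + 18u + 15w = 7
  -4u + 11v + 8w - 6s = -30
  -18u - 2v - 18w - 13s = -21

u = -5, v = -4, w = 3, s = 5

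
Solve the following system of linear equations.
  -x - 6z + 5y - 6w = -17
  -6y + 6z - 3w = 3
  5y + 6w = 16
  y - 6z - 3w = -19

infinitely many solutions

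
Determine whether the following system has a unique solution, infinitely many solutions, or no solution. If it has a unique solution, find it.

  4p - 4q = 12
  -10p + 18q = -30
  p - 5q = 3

p = 3, q = 0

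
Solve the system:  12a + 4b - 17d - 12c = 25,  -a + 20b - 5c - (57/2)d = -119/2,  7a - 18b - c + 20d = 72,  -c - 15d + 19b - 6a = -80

infinitely many solutions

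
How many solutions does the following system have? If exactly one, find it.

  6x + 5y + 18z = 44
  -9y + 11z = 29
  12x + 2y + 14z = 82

x = 6, y = -2, z = 1

Row-reduce the augmented matrix:
R1 ← R1 / (6).
R3 ← R3 − 12·R1.
R2 ← R2 / (-9).
R1 ← R1 − 5/6·R2.
R3 ← R3 + 8·R2.
R3 ← R3 / (-286/9).
R1 ← R1 − 217/54·R3.
R2 ← R2 + 11/9·R3.
Reading off the reduced rows gives x = 6, y = -2, z = 1.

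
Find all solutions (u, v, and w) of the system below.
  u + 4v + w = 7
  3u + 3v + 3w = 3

Row-reduce:
R2 ← R2 − 3·R1.
R2 ← R2 / (-9).
R1 ← R1 − 4·R2.
Rank is 2 with 3 unknowns, leaving w free.

infinitely many solutions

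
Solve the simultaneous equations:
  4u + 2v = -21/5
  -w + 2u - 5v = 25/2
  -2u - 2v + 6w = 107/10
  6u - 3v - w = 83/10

u = 1/4, v = -13/5, w = 1

Row-reduce the augmented matrix:
R1 ← R1 / (4).
R2 ← R2 − 2·R1.
R3 ← R3 + 2·R1.
R4 ← R4 − 6·R1.
R2 ← R2 / (-6).
R1 ← R1 − 1/2·R2.
R3 ← R3 + 1·R2.
R4 ← R4 + 6·R2.
R3 ← R3 / (37/6).
R1 ← R1 + 1/12·R3.
R2 ← R2 − 1/6·R3.
R4 reduces to 0 = 0, so the extra equation is consistent.
Reading off the reduced rows gives u = 1/4, v = -13/5, w = 1.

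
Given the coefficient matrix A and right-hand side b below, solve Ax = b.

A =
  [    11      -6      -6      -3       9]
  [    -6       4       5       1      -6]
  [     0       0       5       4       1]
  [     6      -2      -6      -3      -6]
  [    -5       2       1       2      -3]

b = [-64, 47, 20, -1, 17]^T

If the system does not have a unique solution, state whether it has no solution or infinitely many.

infinitely many solutions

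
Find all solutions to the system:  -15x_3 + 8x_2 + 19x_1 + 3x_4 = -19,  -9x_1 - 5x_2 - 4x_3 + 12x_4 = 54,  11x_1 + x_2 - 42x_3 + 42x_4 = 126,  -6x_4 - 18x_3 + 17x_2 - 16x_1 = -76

no solution

Row-reduce:
R1 ← R1 / (19).
R2 ← R2 + 9·R1.
R3 ← R3 − 11·R1.
R4 ← R4 + 16·R1.
R2 ← R2 / (-23/19).
R1 ← R1 − 8/19·R2.
R3 ← R3 + 69/19·R2.
R4 ← R4 − 451/19·R2.
Swap R3 and R4.
R3 ← R3 / (-5713/23).
R1 ← R1 + 107/23·R3.
R2 ← R2 − 211/23·R3.
Row 4 reduces to 0 = 2, a contradiction. The system is inconsistent.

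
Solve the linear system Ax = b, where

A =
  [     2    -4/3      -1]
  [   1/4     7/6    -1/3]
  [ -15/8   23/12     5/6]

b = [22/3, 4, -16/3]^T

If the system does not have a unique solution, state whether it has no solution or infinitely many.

Row-reduce:
R1 ← R1 / (2).
R2 ← R2 − 1/4·R1.
R3 ← R3 + 15/8·R1.
R2 ← R2 / (4/3).
R1 ← R1 + 2/3·R2.
R3 ← R3 − 2/3·R2.
Rank is 2 with 3 unknowns, leaving x_3 free.

infinitely many solutions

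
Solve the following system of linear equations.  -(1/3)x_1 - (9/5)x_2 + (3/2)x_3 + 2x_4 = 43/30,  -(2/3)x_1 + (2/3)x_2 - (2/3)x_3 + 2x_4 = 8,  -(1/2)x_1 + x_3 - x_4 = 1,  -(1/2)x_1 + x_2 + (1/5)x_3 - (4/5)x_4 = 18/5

Row-reduce the augmented matrix:
R1 ← R1 / (-1/3).
R2 ← R2 + 2/3·R1.
R3 ← R3 + 1/2·R1.
R4 ← R4 + 1/2·R1.
R2 ← R2 / (64/15).
R1 ← R1 − 27/5·R2.
R3 ← R3 − 27/10·R2.
R4 ← R4 − 37/10·R2.
R3 ← R3 / (137/128).
R1 ← R1 − 9/64·R3.
R2 ← R2 + 55/64·R3.
R4 ← R4 − 723/640·R3.
R4 ← R4 / (562/685).
R1 ← R1 + 426/137·R4.
R2 ← R2 + 365/137·R4.
R3 ← R3 + 350/137·R4.
Reading off the reduced rows gives x_1 = -4, x_2 = 3, x_3 = 1, x_4 = 2.

x_1 = -4, x_2 = 3, x_3 = 1, x_4 = 2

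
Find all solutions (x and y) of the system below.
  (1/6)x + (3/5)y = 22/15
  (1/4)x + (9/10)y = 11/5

Row-reduce:
R1 ← R1 / (1/6).
R2 ← R2 − 1/4·R1.
Rank is 1 with 2 unknowns, leaving y free.

infinitely many solutions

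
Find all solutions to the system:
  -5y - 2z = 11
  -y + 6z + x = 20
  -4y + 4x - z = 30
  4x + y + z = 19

x = 5, y = -3, z = 2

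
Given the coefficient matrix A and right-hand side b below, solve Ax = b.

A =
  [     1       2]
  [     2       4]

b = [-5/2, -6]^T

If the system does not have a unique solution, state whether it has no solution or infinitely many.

no solution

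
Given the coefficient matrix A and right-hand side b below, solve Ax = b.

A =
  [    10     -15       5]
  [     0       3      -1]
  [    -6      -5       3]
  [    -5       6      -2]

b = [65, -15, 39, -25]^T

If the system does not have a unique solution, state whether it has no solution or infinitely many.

Row-reduce the augmented matrix:
R1 ← R1 / (10).
R3 ← R3 + 6·R1.
R4 ← R4 + 5·R1.
R2 ← R2 / (3).
R1 ← R1 + 3/2·R2.
R3 ← R3 + 14·R2.
R4 ← R4 + 3/2·R2.
R3 ← R3 / (4/3).
R2 ← R2 + 1/3·R3.
R4 reduces to 0 = 0, so the extra equation is consistent.
Reading off the reduced rows gives x_1 = -1, x_2 = -3, x_3 = 6.

x_1 = -1, x_2 = -3, x_3 = 6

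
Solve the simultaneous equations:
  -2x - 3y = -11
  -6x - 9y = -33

Row-reduce:
R1 ← R1 / (-2).
R2 ← R2 + 6·R1.
Rank is 1 with 2 unknowns, leaving y free.

infinitely many solutions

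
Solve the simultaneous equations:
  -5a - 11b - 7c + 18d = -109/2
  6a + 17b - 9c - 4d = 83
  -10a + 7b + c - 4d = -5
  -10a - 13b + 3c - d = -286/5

Row-reduce the augmented matrix:
R1 ← R1 / (-5).
R2 ← R2 − 6·R1.
R3 ← R3 + 10·R1.
R4 ← R4 + 10·R1.
R2 ← R2 / (19/5).
R1 ← R1 − 11/5·R2.
R3 ← R3 − 29·R2.
R4 ← R4 − 9·R2.
R3 ← R3 / (2808/19).
R1 ← R1 − 218/19·R3.
R2 ← R2 + 87/19·R3.
R4 ← R4 − 1106/19·R3.
R4 ← R4 / (-391/39).
R1 ← R1 + 10/39·R4.
R2 ← R2 + 10/13·R4.
R3 ← R3 + 46/39·R4.
Reading off the reduced rows gives a = 5/2, b = 2, c = -14/5, d = -11/5.

a = 5/2, b = 2, c = -14/5, d = -11/5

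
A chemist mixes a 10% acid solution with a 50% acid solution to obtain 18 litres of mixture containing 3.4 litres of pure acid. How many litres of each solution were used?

Let a = litres of solution A, b = litres of solution B.
  a + b = 18
  (1/10)a + (1/2)b = 17/5
Row-reduce the augmented matrix:
R2 ← R2 − 1/10·R1.
R2 ← R2 / (2/5).
R1 ← R1 − 1·R2.
Reading off the reduced rows gives a = 14, b = 4.

litres of solution A: 14, litres of solution B: 4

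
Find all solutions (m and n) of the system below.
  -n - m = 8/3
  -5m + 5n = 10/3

m = -5/3, n = -1

Row-reduce the augmented matrix:
R1 ← R1 / (-1).
R2 ← R2 + 5·R1.
R2 ← R2 / (10).
R1 ← R1 − 1·R2.
Reading off the reduced rows gives m = -5/3, n = -1.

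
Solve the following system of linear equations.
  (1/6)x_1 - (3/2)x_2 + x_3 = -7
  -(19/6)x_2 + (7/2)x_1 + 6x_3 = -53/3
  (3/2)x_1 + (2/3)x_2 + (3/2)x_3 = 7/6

no solution

Row-reduce:
R1 ← R1 / (1/6).
R2 ← R2 − 7/2·R1.
R3 ← R3 − 3/2·R1.
R2 ← R2 / (85/3).
R1 ← R1 + 9·R2.
R3 ← R3 − 85/6·R2.
Row 3 reduces to 0 = -1/2, a contradiction. The system is inconsistent.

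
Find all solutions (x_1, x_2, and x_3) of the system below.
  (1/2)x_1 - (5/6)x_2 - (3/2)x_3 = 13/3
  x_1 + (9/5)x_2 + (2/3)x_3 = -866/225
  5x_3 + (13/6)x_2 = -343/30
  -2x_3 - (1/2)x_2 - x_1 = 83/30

x_1 = 1, x_2 = -11/5, x_3 = -4/3

Row-reduce the augmented matrix:
R1 ← R1 / (1/2).
R2 ← R2 − 1·R1.
R4 ← R4 + 1·R1.
R2 ← R2 / (52/15).
R1 ← R1 + 5/3·R2.
R3 ← R3 − 13/6·R2.
R4 ← R4 + 13/6·R2.
R3 ← R3 / (65/24).
R1 ← R1 + 193/156·R3.
R2 ← R2 − 55/52·R3.
R4 ← R4 + 65/24·R3.
R4 reduces to 0 = 0, so the extra equation is consistent.
Reading off the reduced rows gives x_1 = 1, x_2 = -11/5, x_3 = -4/3.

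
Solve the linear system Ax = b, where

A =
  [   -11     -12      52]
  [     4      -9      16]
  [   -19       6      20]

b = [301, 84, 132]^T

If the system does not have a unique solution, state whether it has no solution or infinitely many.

Row-reduce:
R1 ← R1 / (-11).
R2 ← R2 − 4·R1.
R3 ← R3 + 19·R1.
R2 ← R2 / (-147/11).
R1 ← R1 − 12/11·R2.
R3 ← R3 − 294/11·R2.
Row 3 reduces to 0 = -1, a contradiction. The system is inconsistent.

no solution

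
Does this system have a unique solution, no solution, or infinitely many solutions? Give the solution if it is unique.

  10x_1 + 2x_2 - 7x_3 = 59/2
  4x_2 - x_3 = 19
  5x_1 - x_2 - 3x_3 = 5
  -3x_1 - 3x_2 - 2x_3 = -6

Row-reduce:
R1 ← R1 / (10).
R3 ← R3 − 5·R1.
R4 ← R4 + 3·R1.
R2 ← R2 / (4).
R1 ← R1 − 1/5·R2.
R3 ← R3 + 2·R2.
R4 ← R4 + 12/5·R2.
Swap R3 and R4.
R3 ← R3 / (-47/10).
R1 ← R1 + 13/20·R3.
R2 ← R2 + 1/4·R3.
Row 4 reduces to 0 = -1/4, a contradiction. The system is inconsistent.

no solution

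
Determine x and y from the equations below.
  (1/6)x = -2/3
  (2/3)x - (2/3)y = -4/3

Row-reduce the augmented matrix:
R1 ← R1 / (1/6).
R2 ← R2 − 2/3·R1.
R2 ← R2 / (-2/3).
Reading off the reduced rows gives x = -4, y = -2.

x = -4, y = -2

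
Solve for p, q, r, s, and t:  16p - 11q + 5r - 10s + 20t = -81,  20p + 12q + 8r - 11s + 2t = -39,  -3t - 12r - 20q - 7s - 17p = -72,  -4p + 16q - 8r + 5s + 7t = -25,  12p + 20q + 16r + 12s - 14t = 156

Row-reduce the augmented matrix:
R1 ← R1 / (16).
R2 ← R2 − 20·R1.
R3 ← R3 + 17·R1.
R4 ← R4 + 4·R1.
R5 ← R5 − 12·R1.
R2 ← R2 / (103/4).
R1 ← R1 + 11/16·R2.
R3 ← R3 + 507/16·R2.
R4 ← R4 − 53/4·R2.
R5 ← R5 − 113/4·R2.
R3 ← R3 / (-467/103).
R1 ← R1 − 37/103·R3.
R2 ← R2 − 7/103·R3.
R4 ← R4 + 788/103·R3.
R5 ← R5 − 1064/103·R3.
R4 ← R4 / (13241/467).
R1 ← R1 + 857/467·R4.
R2 ← R2 + 333/1868·R4.
R3 ← R3 − 6501/1868·R4.
R5 ← R5 + 8451/467·R4.
R5 ← R5 / (-8379/13241).
R1 ← R1 − 32838/13241·R5.
R2 ← R2 + 41703/52964·R5.
R3 ← R3 + 147793/52964·R5.
R4 ← R4 − 19053/13241·R5.
Reading off the reduced rows gives p = -1, q = 0, r = 5, s = 5, t = -2.

p = -1, q = 0, r = 5, s = 5, t = -2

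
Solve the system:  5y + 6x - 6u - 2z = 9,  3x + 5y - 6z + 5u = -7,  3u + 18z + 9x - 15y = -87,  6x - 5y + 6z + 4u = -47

infinitely many solutions

Row-reduce:
R1 ← R1 / (6).
R2 ← R2 − 3·R1.
R3 ← R3 − 9·R1.
R4 ← R4 − 6·R1.
R2 ← R2 / (5/2).
R1 ← R1 − 5/6·R2.
R3 ← R3 + 45/2·R2.
R4 ← R4 + 10·R2.
R3 ← R3 / (-24).
R1 ← R1 − 4/3·R3.
R2 ← R2 + 2·R3.
R4 ← R4 + 12·R3.
Rank is 3 with 4 unknowns, leaving u free.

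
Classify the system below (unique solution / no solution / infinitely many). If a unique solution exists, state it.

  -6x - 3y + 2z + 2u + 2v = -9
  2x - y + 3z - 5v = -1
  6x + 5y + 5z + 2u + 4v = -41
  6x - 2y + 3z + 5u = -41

infinitely many solutions

Row-reduce:
R1 ← R1 / (-6).
R2 ← R2 − 2·R1.
R3 ← R3 − 6·R1.
R4 ← R4 − 6·R1.
R2 ← R2 / (-2).
R1 ← R1 − 1/2·R2.
R3 ← R3 − 2·R2.
R4 ← R4 + 5·R2.
R3 ← R3 / (32/3).
R1 ← R1 − 7/12·R3.
R2 ← R2 + 11/6·R3.
R4 ← R4 + 25/6·R3.
R4 ← R4 / (229/32).
R1 ← R1 + 27/64·R4.
R2 ← R2 − 15/32·R4.
R3 ← R3 − 7/16·R4.
Rank is 4 with 5 unknowns, leaving v free.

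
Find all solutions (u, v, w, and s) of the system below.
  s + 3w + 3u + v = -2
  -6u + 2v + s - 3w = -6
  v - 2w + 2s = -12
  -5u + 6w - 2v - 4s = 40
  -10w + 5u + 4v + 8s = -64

Row-reduce the augmented matrix:
R1 ← R1 / (3).
R2 ← R2 + 6·R1.
R4 ← R4 + 5·R1.
R5 ← R5 − 5·R1.
R2 ← R2 / (4).
R1 ← R1 − 1/3·R2.
R3 ← R3 − 1·R2.
R4 ← R4 + 1/3·R2.
R5 ← R5 − 7/3·R2.
R3 ← R3 / (-11/4).
R1 ← R1 − 3/4·R3.
R2 ← R2 − 3/4·R3.
R4 ← R4 − 45/4·R3.
R5 ← R5 + 67/4·R3.
R4 ← R4 / (100/33).
R1 ← R1 − 14/33·R4.
R2 ← R2 − 12/11·R4.
R3 ← R3 + 5/11·R4.
R5 ← R5 + 100/33·R4.
R5 reduces to 0 = 0, so the extra equation is consistent.
Reading off the reduced rows gives u = -2, v = -4, w = 3, s = -1.

u = -2, v = -4, w = 3, s = -1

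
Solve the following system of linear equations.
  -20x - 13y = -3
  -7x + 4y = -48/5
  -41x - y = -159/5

Row-reduce the augmented matrix:
R1 ← R1 / (-20).
R2 ← R2 + 7·R1.
R3 ← R3 + 41·R1.
R2 ← R2 / (171/20).
R1 ← R1 − 13/20·R2.
R3 ← R3 − 513/20·R2.
R3 reduces to 0 = 0, so the extra equation is consistent.
Reading off the reduced rows gives x = 4/5, y = -1.

x = 4/5, y = -1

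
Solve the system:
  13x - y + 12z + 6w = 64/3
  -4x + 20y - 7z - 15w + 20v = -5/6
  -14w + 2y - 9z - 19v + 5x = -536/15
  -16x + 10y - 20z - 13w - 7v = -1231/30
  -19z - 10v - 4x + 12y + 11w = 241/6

x = 7/3, y = 0, z = -2, w = 5/2, v = 8/5

Row-reduce the augmented matrix:
R1 ← R1 / (13).
R2 ← R2 + 4·R1.
R3 ← R3 − 5·R1.
R4 ← R4 + 16·R1.
R5 ← R5 + 4·R1.
R2 ← R2 / (256/13).
R1 ← R1 + 1/13·R2.
R3 ← R3 − 31/13·R2.
R4 ← R4 − 114/13·R2.
R5 ← R5 − 152/13·R2.
R3 ← R3 / (-3383/256).
R1 ← R1 − 233/256·R3.
R2 ← R2 + 43/256·R3.
R4 ← R4 + 481/128·R3.
R5 ← R5 + 427/32·R3.
R4 ← R4 / (14975/3383).
R1 ← R1 + 2041/3383·R4.
R2 ← R2 + 1627/3383·R4.
R3 ← R3 − 3767/3383·R4.
R5 ← R5 − 120146/3383·R4.
R5 ← R5 / (1175536/14975).
R1 ← R1 + 40956/14975·R5.
R2 ← R2 − 3318/14975·R5.
R3 ← R3 − 61247/14975·R5.
R4 ← R4 + 33203/14975·R5.
Reading off the reduced rows gives x = 7/3, y = 0, z = -2, w = 5/2, v = 8/5.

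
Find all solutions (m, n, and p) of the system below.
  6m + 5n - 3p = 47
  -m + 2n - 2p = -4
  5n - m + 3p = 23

Row-reduce the augmented matrix:
R1 ← R1 / (6).
R2 ← R2 + 1·R1.
R3 ← R3 + 1·R1.
R2 ← R2 / (17/6).
R1 ← R1 − 5/6·R2.
R3 ← R3 − 35/6·R2.
R3 ← R3 / (130/17).
R1 ← R1 − 4/17·R3.
R2 ← R2 + 15/17·R3.
Reading off the reduced rows gives m = 6, n = 4, p = 3.

m = 6, n = 4, p = 3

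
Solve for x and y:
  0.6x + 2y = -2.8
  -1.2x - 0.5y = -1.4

Row-reduce the augmented matrix:
R1 ← R1 / (3/5).
R2 ← R2 + 6/5·R1.
R2 ← R2 / (7/2).
R1 ← R1 − 10/3·R2.
Reading off the reduced rows gives x = 2, y = -2.

x = 2, y = -2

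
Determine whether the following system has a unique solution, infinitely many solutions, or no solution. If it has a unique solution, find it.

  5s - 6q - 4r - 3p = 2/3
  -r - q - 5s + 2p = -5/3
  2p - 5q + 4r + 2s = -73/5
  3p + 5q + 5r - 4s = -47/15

Row-reduce the augmented matrix:
R1 ← R1 / (-3).
R2 ← R2 − 2·R1.
R3 ← R3 − 2·R1.
R4 ← R4 − 3·R1.
R2 ← R2 / (-5).
R1 ← R1 − 2·R2.
R3 ← R3 + 9·R2.
R4 ← R4 + 1·R2.
R3 ← R3 / (119/15).
R1 ← R1 + 2/15·R3.
R2 ← R2 − 11/15·R3.
R4 ← R4 − 26/15·R3.
R4 ← R4 / (-58/119).
R1 ← R1 + 261/119·R4.
R2 ← R2 + 52/119·R4.
R3 ← R3 − 125/119·R4.
Reading off the reduced rows gives p = -8/3, q = 1, r = -2/3, s = -4/5.

p = -8/3, q = 1, r = -2/3, s = -4/5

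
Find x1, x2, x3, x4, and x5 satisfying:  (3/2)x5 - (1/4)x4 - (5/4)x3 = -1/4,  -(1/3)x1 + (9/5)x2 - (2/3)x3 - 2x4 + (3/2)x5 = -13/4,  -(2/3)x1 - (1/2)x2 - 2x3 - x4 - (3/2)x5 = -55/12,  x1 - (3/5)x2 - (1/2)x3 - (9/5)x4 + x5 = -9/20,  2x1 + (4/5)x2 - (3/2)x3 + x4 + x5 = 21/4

x1 = 2, x2 = 0, x3 = 1/2, x4 = 3/2, x5 = 1/2

Row-reduce the augmented matrix:
Swap R1 and R2.
R1 ← R1 / (-1/3).
R3 ← R3 + 2/3·R1.
R4 ← R4 − 1·R1.
R5 ← R5 − 2·R1.
Swap R2 and R3.
R2 ← R2 / (-41/10).
R1 ← R1 + 27/5·R2.
R4 ← R4 − 24/5·R2.
R5 ← R5 − 58/5·R2.
R3 ← R3 / (-5/4).
R1 ← R1 − 118/41·R3.
R2 ← R2 − 20/123·R3.
R4 ← R4 + 269/82·R3.
R5 ← R5 + 1817/246·R3.
R4 ← R4 / (-1489/410).
R1 ← R1 − 302/205·R4.
R2 ← R2 + 94/123·R4.
R3 ← R3 − 1/5·R4.
R5 ← R5 + 1273/1230·R4.
R5 ← R5 / (-470791/44670).
R1 ← R1 − 50293/14890·R5.
R2 ← R2 − 9257/4467·R5.
R3 ← R3 + 10453/7445·R5.
R4 ← R4 − 1519/1489·R5.
Reading off the reduced rows gives x1 = 2, x2 = 0, x3 = 1/2, x4 = 3/2, x5 = 1/2.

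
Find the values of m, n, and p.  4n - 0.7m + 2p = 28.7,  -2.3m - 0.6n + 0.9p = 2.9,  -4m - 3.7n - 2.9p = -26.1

Row-reduce the augmented matrix:
R1 ← R1 / (-7/10).
R2 ← R2 + 23/10·R1.
R3 ← R3 + 4·R1.
R2 ← R2 / (-481/35).
R1 ← R1 + 40/7·R2.
R3 ← R3 + 1859/70·R2.
R3 ← R3 / (-2493/740).
R1 ← R1 + 240/481·R3.
R2 ← R2 − 397/962·R3.
Reading off the reduced rows gives m = -1, n = 5, p = 4.

m = -1, n = 5, p = 4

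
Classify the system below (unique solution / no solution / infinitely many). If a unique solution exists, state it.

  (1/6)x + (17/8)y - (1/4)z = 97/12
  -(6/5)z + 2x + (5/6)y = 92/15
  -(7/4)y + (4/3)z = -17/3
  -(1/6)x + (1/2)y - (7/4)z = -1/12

Row-reduce:
R1 ← R1 / (1/6).
R2 ← R2 − 2·R1.
R4 ← R4 + 1/6·R1.
R2 ← R2 / (-74/3).
R1 ← R1 − 51/4·R2.
R3 ← R3 + 7/4·R2.
R4 ← R4 − 21/8·R2.
R3 ← R3 / (5353/4440).
R1 ← R1 + 843/1480·R3.
R2 ← R2 + 27/370·R3.
R4 ← R4 + 5353/2960·R3.
Row 4 reduces to 0 = -1/2, a contradiction. The system is inconsistent.

no solution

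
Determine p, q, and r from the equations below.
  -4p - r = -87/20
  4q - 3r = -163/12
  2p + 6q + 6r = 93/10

p = 2/5, q = -4/3, r = 11/4

Row-reduce the augmented matrix:
R1 ← R1 / (-4).
R3 ← R3 − 2·R1.
R2 ← R2 / (4).
R3 ← R3 − 6·R2.
R3 ← R3 / (10).
R1 ← R1 − 1/4·R3.
R2 ← R2 + 3/4·R3.
Reading off the reduced rows gives p = 2/5, q = -4/3, r = 11/4.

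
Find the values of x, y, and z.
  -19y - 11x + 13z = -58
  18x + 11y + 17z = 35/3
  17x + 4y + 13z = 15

x = 7/3, y = 1/3, z = -2

Row-reduce the augmented matrix:
R1 ← R1 / (-11).
R2 ← R2 − 18·R1.
R3 ← R3 − 17·R1.
R2 ← R2 / (-221/11).
R1 ← R1 − 19/11·R2.
R3 ← R3 + 279/11·R2.
R3 ← R3 / (-3365/221).
R1 ← R1 − 466/221·R3.
R2 ← R2 + 421/221·R3.
Reading off the reduced rows gives x = 7/3, y = 1/3, z = -2.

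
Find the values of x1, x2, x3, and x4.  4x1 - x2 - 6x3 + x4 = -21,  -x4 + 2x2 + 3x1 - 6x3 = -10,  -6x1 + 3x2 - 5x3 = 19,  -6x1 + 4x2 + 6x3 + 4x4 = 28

Row-reduce the augmented matrix:
R1 ← R1 / (4).
R2 ← R2 − 3·R1.
R3 ← R3 + 6·R1.
R4 ← R4 + 6·R1.
R2 ← R2 / (11/4).
R1 ← R1 + 1/4·R2.
R3 ← R3 − 3/2·R2.
R4 ← R4 − 5/2·R2.
R3 ← R3 / (-145/11).
R1 ← R1 + 18/11·R3.
R2 ← R2 + 6/11·R3.
R4 ← R4 + 18/11·R3.
R4 ← R4 / (984/145).
R1 ← R1 + 31/145·R4.
R2 ← R2 + 107/145·R4.
R3 ← R3 + 27/145·R4.
Reading off the reduced rows gives x1 = -3, x2 = 2, x3 = 1, x4 = -1.

x1 = -3, x2 = 2, x3 = 1, x4 = -1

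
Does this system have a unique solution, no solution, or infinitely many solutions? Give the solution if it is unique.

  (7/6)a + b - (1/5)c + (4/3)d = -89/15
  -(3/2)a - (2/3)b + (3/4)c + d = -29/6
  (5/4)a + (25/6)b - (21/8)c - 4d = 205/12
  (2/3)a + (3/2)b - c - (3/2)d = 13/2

infinitely many solutions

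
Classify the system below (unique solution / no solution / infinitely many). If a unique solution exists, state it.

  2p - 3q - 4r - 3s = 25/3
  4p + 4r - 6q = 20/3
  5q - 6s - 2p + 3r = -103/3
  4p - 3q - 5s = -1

p = 3, q = -2/3, r = -7/3, s = 3

Row-reduce the augmented matrix:
R1 ← R1 / (2).
R2 ← R2 − 4·R1.
R3 ← R3 + 2·R1.
R4 ← R4 − 4·R1.
Swap R2 and R3.
R2 ← R2 / (2).
R1 ← R1 + 3/2·R2.
R4 ← R4 − 3·R2.
R3 ← R3 / (12).
R1 ← R1 + 11/4·R3.
R2 ← R2 + 1/2·R3.
R4 ← R4 − 19/2·R3.
R4 ← R4 / (39/4).
R1 ← R1 + 55/8·R4.
R2 ← R2 + 17/4·R4.
R3 ← R3 − 1/2·R4.
Reading off the reduced rows gives p = 3, q = -2/3, r = -7/3, s = 3.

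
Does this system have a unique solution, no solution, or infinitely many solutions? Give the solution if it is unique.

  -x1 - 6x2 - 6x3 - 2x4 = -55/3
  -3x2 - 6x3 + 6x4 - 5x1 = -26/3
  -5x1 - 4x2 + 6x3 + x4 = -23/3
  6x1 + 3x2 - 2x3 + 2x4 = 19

x1 = 7/3, x2 = 1, x3 = 1, x4 = 2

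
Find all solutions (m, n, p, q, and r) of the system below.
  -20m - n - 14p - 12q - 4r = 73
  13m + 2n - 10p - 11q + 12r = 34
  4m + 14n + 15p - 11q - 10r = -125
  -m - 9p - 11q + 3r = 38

infinitely many solutions

Row-reduce:
R1 ← R1 / (-20).
R2 ← R2 − 13·R1.
R3 ← R3 − 4·R1.
R4 ← R4 + 1·R1.
R2 ← R2 / (27/20).
R1 ← R1 − 1/20·R2.
R3 ← R3 − 69/5·R2.
R4 ← R4 − 1/20·R2.
R3 ← R3 / (1867/9).
R1 ← R1 − 38/27·R3.
R2 ← R2 + 382/27·R3.
R4 ← R4 + 205/27·R3.
R4 ← R4 / (-17701/5601).
R1 ← R1 − 467/5601·R4.
R2 ← R2 + 9706/5601·R4.
R3 ← R3 − 1609/1867·R4.
Rank is 4 with 5 unknowns, leaving r free.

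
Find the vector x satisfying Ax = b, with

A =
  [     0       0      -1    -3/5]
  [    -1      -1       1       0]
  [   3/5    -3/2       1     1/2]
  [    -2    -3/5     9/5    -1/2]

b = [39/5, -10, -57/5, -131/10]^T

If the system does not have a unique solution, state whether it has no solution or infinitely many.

x_1 = 1, x_2 = 3, x_3 = -6, x_4 = -3

Row-reduce the augmented matrix:
Swap R1 and R2.
R1 ← R1 / (-1).
R3 ← R3 − 3/5·R1.
R4 ← R4 + 2·R1.
Swap R2 and R3.
R2 ← R2 / (-21/10).
R1 ← R1 − 1·R2.
R4 ← R4 − 7/5·R2.
R3 ← R3 / (-1).
R1 ← R1 + 5/21·R3.
R2 ← R2 + 16/21·R3.
R4 ← R4 − 13/15·R3.
R4 ← R4 / (-103/150).
R1 ← R1 − 8/21·R4.
R2 ← R2 − 23/105·R4.
R3 ← R3 − 3/5·R4.
Reading off the reduced rows gives x_1 = 1, x_2 = 3, x_3 = -6, x_4 = -3.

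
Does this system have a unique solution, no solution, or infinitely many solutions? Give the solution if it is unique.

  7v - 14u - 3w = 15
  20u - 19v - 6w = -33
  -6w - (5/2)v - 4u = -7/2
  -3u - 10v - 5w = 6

no solution

Row-reduce:
R1 ← R1 / (-14).
R2 ← R2 − 20·R1.
R3 ← R3 + 4·R1.
R4 ← R4 + 3·R1.
R2 ← R2 / (-9).
R1 ← R1 + 1/2·R2.
R3 ← R3 + 9/2·R2.
R4 ← R4 + 23/2·R2.
Swap R3 and R4.
R3 ← R3 / (123/14).
R1 ← R1 − 11/14·R3.
R2 ← R2 − 8/7·R3.
Row 4 reduces to 0 = -2, a contradiction. The system is inconsistent.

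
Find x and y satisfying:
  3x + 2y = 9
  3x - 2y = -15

x = -1, y = 6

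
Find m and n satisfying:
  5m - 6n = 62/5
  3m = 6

Row-reduce the augmented matrix:
R1 ← R1 / (5).
R2 ← R2 − 3·R1.
R2 ← R2 / (18/5).
R1 ← R1 + 6/5·R2.
Reading off the reduced rows gives m = 2, n = -2/5.

m = 2, n = -2/5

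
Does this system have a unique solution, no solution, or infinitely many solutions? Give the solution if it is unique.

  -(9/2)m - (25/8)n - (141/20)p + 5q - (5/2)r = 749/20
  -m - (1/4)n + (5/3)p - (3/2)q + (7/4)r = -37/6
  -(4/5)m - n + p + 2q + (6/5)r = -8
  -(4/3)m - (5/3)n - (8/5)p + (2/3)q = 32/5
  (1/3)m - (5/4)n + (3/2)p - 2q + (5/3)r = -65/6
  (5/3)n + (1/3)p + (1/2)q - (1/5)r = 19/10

no solution

Row-reduce:
R1 ← R1 / (-9/2).
R2 ← R2 + 1·R1.
R3 ← R3 + 4/5·R1.
R4 ← R4 + 4/3·R1.
R5 ← R5 − 1/3·R1.
R2 ← R2 / (4/9).
R1 ← R1 − 25/36·R2.
R3 ← R3 + 4/9·R2.
R4 ← R4 + 20/27·R2.
R5 ← R5 + 40/27·R2.
R6 ← R6 − 5/3·R2.
R3 ← R3 / (823/150).
R1 ← R1 + 1673/480·R3.
R2 ← R2 − 291/40·R3.
R4 ← R4 − 529/90·R3.
R5 ← R5 − 529/45·R3.
R6 ← R6 + 283/24·R3.
R4 ← R4 / (-8789/2469).
R1 ← R1 − 26545/13168·R4.
R2 ← R2 + 12793/3292·R4.
R3 ← R3 + 225/823·R4.
R5 ← R5 + 17578/2469·R4.
R6 ← R6 − 69803/9876·R4.
Swap R5 and R6.
R5 ← R5 / (45053/131835).
R1 ← R1 + 47591/140624·R5.
R2 ← R2 + 1387/3196·R5.
R3 ← R3 − 6090/8789·R5.
R4 ← R4 + 1737/17578·R5.
Row 6 reduces to 0 = 4/3, a contradiction. The system is inconsistent.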